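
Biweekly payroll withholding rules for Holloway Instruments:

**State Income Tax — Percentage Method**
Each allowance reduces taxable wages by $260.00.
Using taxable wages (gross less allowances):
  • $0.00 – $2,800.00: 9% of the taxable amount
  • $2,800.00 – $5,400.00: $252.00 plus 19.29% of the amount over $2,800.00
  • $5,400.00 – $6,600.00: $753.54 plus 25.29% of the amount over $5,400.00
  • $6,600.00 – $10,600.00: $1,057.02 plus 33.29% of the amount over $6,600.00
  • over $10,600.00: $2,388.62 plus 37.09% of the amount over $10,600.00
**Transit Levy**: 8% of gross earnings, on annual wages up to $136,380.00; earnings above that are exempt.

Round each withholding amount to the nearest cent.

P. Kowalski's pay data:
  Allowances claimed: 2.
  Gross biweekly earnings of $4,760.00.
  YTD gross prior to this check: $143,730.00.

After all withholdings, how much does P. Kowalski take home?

$4,230.22

State Income Tax: taxable = $4,760.00 − 2×$260.00 = $4,240.00
  $252.00 + 19.29% × ($4,240.00 − $2,800.00) = $252.00 + 19.29% × $1,440.00 = $529.78
Transit Levy: YTD $143,730.00 ≥ cap $136,380.00 → $0.00
Total withheld: $529.78 + $0.00 = $529.78
Net pay: $4,760.00 − $529.78 = $4,230.22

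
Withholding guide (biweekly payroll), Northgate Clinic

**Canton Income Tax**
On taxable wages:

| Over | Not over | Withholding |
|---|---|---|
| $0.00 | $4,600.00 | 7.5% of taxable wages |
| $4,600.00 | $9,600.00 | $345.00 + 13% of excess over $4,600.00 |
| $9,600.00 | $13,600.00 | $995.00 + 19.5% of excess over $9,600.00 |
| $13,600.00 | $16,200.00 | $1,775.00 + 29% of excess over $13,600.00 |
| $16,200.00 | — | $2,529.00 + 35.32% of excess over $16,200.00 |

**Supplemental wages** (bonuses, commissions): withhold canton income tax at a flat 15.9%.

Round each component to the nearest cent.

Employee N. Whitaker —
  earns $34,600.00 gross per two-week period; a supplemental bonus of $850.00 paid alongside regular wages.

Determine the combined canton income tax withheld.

Canton Income Tax: taxable = $34,600.00
  $2,529.00 + 35.32% × ($34,600.00 − $16,200.00) = $2,529.00 + 35.32% × $18,400.00 = $9,027.88
Supplemental (15.9% flat on bonus): 15.9% × $850.00 = $135.15
Total canton income tax: $9,027.88 + $135.15 = $9,163.03

$9,163.03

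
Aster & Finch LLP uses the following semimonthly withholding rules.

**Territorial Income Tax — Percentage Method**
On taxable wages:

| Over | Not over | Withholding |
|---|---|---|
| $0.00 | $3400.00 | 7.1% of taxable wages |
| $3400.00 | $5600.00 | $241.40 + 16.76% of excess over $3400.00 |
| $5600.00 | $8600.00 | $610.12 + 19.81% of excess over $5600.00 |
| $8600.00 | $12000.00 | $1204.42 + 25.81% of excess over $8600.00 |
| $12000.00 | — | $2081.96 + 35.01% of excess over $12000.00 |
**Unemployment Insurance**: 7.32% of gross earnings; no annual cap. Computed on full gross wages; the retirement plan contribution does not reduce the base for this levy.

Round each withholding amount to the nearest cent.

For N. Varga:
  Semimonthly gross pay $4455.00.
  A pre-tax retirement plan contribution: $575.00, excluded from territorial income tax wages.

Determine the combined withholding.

Territorial Income Tax: taxable = $4455.00 − $575.00 = $3880.00
  $241.40 + 16.76% × ($3880.00 − $3400.00) = $241.40 + 16.76% × $480.00 = $321.85
Unemployment Insurance: 7.32% × $4455.00 = $326.11
Total: $321.85 + $326.11 = $647.96

$647.96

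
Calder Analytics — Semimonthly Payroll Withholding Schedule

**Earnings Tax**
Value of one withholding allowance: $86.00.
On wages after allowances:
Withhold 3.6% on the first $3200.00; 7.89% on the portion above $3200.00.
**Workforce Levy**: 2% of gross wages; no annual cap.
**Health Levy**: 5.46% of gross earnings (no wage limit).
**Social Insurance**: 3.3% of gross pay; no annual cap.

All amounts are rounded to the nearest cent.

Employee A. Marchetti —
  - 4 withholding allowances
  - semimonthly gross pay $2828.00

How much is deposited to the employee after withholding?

$2434.29

Earnings Tax: taxable = $2828.00 − 4×$86.00 = $2484.00
  3.6% × $2484.00 = $89.42
Workforce Levy: 2% × $2828.00 = $56.56
Health Levy: 5.46% × $2828.00 = $154.41
Social Insurance: 3.3% × $2828.00 = $93.32
Total withheld: $89.42 + $56.56 + $154.41 + $93.32 = $393.71
Net pay: $2828.00 − $393.71 = $2434.29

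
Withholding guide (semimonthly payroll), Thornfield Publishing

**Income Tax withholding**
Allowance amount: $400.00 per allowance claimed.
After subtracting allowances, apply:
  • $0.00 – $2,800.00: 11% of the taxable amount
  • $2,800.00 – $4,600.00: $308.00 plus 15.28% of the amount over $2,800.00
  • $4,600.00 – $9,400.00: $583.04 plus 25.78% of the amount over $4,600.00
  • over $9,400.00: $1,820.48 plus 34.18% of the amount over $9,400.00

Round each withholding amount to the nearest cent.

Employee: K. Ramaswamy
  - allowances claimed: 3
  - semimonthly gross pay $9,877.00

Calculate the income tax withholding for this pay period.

Income Tax: taxable = $9,877.00 − 3×$400.00 = $8,677.00
  $583.04 + 25.78% × ($8,677.00 − $4,600.00) = $583.04 + 25.78% × $4,077.00 = $1,634.09

$1,634.09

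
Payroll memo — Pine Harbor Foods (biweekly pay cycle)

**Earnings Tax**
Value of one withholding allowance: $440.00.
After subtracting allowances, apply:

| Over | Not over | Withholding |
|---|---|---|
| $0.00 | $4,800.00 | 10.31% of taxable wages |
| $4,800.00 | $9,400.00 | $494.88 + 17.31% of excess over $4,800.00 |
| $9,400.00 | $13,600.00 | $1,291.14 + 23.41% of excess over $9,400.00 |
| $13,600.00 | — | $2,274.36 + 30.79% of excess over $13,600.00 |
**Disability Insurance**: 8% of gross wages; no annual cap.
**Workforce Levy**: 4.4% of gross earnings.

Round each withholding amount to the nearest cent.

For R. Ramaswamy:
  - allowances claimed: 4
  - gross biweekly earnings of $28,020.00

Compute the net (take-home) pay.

$18,373.15

Earnings Tax: taxable = $28,020.00 − 4×$440.00 = $26,260.00
  $2,274.36 + 30.79% × ($26,260.00 − $13,600.00) = $2,274.36 + 30.79% × $12,660.00 = $6,172.37
Disability Insurance: 8% × $28,020.00 = $2,241.60
Workforce Levy: 4.4% × $28,020.00 = $1,232.88
Total withheld: $6,172.37 + $2,241.60 + $1,232.88 = $9,646.85
Net pay: $28,020.00 − $9,646.85 = $18,373.15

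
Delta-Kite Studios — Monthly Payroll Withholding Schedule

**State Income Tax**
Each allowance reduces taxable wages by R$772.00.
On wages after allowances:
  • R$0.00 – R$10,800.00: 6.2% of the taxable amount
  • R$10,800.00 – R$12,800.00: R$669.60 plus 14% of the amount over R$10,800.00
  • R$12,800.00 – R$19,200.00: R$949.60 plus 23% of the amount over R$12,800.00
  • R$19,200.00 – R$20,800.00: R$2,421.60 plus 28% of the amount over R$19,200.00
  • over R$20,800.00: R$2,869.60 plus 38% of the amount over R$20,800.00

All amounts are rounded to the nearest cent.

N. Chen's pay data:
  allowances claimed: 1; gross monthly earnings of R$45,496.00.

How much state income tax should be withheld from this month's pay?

R$11,960.72

State Income Tax: taxable = R$45,496.00 − 1×R$772.00 = R$44,724.00
  R$2,869.60 + 38% × (R$44,724.00 − R$20,800.00) = R$2,869.60 + 38% × R$23,924.00 = R$11,960.72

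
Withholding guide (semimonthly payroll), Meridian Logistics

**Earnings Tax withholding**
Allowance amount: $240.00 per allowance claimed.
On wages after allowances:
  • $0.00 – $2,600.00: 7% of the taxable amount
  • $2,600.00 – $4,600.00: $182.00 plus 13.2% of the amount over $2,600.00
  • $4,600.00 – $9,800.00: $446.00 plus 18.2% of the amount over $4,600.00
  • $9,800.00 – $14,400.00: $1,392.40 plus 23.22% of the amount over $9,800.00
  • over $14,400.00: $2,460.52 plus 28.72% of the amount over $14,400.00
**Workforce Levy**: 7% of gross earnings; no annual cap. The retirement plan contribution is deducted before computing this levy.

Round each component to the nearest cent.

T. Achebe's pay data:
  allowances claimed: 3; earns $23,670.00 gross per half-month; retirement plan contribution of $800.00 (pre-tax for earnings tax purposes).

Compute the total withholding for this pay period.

$6,287.22

Earnings Tax: taxable = $23,670.00 − $800.00 − 3×$240.00 = $22,150.00
  $2,460.52 + 28.72% × ($22,150.00 − $14,400.00) = $2,460.52 + 28.72% × $7,750.00 = $4,686.32
Workforce Levy: 7% × $22,870.00 = $1,600.90
Total: $4,686.32 + $1,600.90 = $6,287.22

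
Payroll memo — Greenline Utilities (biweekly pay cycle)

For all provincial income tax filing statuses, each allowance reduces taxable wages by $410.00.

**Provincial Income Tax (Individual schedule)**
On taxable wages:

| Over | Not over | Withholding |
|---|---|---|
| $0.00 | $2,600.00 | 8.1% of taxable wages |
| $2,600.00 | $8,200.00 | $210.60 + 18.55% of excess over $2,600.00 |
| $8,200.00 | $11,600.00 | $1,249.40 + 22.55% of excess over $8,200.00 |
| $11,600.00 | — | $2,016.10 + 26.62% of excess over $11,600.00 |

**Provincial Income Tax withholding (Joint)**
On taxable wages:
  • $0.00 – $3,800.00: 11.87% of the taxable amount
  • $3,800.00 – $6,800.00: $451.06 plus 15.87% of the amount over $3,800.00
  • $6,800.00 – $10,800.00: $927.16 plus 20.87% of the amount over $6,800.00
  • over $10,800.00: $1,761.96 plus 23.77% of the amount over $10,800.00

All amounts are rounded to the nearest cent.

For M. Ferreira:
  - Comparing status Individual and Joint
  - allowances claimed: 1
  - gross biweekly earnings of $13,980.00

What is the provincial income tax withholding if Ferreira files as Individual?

$2,540.51

Provincial Income Tax (Individual): taxable = $13,980.00 − 1×$410.00 = $13,570.00
  $2,016.10 + 26.62% × ($13,570.00 − $11,600.00) = $2,016.10 + 26.62% × $1,970.00 = $2,540.51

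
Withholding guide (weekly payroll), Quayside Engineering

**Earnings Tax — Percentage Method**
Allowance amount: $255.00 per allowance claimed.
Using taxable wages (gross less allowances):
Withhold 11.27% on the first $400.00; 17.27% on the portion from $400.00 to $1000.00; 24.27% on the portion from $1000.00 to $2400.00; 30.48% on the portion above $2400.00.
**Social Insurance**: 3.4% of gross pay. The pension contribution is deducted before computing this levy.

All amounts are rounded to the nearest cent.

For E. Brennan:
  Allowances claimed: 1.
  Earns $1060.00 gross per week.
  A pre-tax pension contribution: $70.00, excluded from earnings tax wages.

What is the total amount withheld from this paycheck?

Earnings Tax: taxable = $1060.00 − $70.00 − 1×$255.00 = $735.00
  $45.08 + 17.27% × ($735.00 − $400.00) = $45.08 + 17.27% × $335.00 = $102.93
Social Insurance: 3.4% × $990.00 = $33.66
Total: $102.93 + $33.66 = $136.59

$136.59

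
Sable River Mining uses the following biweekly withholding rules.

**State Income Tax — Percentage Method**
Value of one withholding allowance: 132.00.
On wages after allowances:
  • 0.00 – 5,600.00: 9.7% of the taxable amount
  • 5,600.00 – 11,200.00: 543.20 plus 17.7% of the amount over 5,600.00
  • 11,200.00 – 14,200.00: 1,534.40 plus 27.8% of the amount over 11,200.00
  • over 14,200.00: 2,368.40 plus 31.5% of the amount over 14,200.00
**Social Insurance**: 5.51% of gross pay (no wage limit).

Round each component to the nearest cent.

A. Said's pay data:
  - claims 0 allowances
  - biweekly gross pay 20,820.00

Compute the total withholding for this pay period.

5,600.88

State Income Tax: taxable = 20,820.00
  2,368.40 + 31.5% × (20,820.00 − 14,200.00) = 2,368.40 + 31.5% × 6,620.00 = 4,453.70
Social Insurance: 5.51% × 20,820.00 = 1,147.18
Total: 4,453.70 + 1,147.18 = 5,600.88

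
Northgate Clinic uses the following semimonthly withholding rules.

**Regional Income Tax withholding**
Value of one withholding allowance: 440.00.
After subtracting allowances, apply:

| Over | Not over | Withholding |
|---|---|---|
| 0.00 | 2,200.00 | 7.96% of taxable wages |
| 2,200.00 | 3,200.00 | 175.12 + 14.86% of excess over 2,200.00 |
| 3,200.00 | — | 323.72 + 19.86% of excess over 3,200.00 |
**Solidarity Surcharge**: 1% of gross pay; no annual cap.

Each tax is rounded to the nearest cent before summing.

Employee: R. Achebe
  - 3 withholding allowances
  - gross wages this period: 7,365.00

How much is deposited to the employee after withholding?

6,402.61

Regional Income Tax: taxable = 7,365.00 − 3×440.00 = 6,045.00
  323.72 + 19.86% × (6,045.00 − 3,200.00) = 323.72 + 19.86% × 2,845.00 = 888.74
Solidarity Surcharge: 1% × 7,365.00 = 73.65
Total withheld: 888.74 + 73.65 = 962.39
Net pay: 7,365.00 − 962.39 = 6,402.61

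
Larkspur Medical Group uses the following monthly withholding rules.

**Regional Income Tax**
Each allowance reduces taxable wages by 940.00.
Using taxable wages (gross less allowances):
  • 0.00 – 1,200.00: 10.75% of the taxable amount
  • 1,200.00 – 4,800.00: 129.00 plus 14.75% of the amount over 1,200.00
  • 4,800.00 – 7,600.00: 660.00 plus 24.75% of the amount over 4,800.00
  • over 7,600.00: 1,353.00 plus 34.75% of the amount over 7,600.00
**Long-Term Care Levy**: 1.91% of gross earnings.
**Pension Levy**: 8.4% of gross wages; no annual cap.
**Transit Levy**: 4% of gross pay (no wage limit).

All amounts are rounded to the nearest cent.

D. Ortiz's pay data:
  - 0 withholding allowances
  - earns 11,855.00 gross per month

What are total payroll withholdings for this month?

4,528.06

Regional Income Tax: taxable = 11,855.00
  1,353.00 + 34.75% × (11,855.00 − 7,600.00) = 1,353.00 + 34.75% × 4,255.00 = 2,831.61
Long-Term Care Levy: 1.91% × 11,855.00 = 226.43
Pension Levy: 8.4% × 11,855.00 = 995.82
Transit Levy: 4% × 11,855.00 = 474.20
Total: 2,831.61 + 226.43 + 995.82 + 474.20 = 4,528.06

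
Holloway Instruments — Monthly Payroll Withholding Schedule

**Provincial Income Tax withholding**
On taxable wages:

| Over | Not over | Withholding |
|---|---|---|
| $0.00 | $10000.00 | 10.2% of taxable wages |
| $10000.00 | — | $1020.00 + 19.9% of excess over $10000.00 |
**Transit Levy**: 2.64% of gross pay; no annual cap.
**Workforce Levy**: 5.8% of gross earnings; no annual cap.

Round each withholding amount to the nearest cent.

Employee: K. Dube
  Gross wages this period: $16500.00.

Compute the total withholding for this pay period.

Provincial Income Tax: taxable = $16500.00
  $1020.00 + 19.9% × ($16500.00 − $10000.00) = $1020.00 + 19.9% × $6500.00 = $2313.50
Transit Levy: 2.64% × $16500.00 = $435.60
Workforce Levy: 5.8% × $16500.00 = $957.00
Total: $2313.50 + $435.60 + $957.00 = $3706.10

$3706.10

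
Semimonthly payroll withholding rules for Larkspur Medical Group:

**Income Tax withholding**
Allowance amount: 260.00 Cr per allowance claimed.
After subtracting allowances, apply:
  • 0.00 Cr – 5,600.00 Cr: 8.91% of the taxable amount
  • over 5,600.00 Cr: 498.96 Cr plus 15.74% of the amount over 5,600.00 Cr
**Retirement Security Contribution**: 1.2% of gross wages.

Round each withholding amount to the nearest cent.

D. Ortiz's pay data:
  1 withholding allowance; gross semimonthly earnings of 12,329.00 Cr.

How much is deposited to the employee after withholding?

10,663.87 Cr

Income Tax: taxable = 12,329.00 Cr − 1×260.00 Cr = 12,069.00 Cr
  498.96 Cr + 15.74% × (12,069.00 Cr − 5,600.00 Cr) = 498.96 Cr + 15.74% × 6,469.00 Cr = 1,517.18 Cr
Retirement Security Contribution: 1.2% × 12,329.00 Cr = 147.95 Cr
Total withheld: 1,517.18 Cr + 147.95 Cr = 1,665.13 Cr
Net pay: 12,329.00 Cr − 1,665.13 Cr = 10,663.87 Cr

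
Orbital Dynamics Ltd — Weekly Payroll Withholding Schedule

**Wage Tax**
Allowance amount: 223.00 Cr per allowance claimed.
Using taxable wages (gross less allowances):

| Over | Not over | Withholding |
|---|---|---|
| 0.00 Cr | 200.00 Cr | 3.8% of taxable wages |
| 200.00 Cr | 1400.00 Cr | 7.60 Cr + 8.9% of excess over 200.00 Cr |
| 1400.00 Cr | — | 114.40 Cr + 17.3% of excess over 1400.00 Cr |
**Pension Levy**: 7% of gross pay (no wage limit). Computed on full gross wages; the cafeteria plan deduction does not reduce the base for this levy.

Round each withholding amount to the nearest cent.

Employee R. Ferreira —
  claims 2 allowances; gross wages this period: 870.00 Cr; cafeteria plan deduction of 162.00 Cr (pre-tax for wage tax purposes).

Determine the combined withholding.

74.02 Cr

Wage Tax: taxable = 870.00 Cr − 162.00 Cr − 2×223.00 Cr = 262.00 Cr
  7.60 Cr + 8.9% × (262.00 Cr − 200.00 Cr) = 7.60 Cr + 8.9% × 62.00 Cr = 13.12 Cr
Pension Levy: 7% × 870.00 Cr = 60.90 Cr
Total: 13.12 Cr + 60.90 Cr = 74.02 Cr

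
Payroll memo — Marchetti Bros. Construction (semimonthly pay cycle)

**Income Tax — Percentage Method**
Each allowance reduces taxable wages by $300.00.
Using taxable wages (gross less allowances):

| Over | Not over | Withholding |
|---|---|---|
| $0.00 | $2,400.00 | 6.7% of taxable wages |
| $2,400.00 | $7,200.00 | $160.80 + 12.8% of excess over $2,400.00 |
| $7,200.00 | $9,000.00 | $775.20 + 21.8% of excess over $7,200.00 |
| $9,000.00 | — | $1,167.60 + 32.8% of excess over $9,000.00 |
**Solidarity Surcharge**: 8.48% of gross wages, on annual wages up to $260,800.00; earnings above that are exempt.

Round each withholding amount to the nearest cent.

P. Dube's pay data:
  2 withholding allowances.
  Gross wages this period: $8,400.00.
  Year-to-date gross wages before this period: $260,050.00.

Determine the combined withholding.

$969.60

Income Tax: taxable = $8,400.00 − 2×$300.00 = $7,800.00
  $775.20 + 21.8% × ($7,800.00 − $7,200.00) = $775.20 + 21.8% × $600.00 = $906.00
Solidarity Surcharge: cap $260,800.00 − YTD $260,050.00 = $750.00 subject; 8.48% × $750.00 = $63.60
Total: $906.00 + $63.60 = $969.60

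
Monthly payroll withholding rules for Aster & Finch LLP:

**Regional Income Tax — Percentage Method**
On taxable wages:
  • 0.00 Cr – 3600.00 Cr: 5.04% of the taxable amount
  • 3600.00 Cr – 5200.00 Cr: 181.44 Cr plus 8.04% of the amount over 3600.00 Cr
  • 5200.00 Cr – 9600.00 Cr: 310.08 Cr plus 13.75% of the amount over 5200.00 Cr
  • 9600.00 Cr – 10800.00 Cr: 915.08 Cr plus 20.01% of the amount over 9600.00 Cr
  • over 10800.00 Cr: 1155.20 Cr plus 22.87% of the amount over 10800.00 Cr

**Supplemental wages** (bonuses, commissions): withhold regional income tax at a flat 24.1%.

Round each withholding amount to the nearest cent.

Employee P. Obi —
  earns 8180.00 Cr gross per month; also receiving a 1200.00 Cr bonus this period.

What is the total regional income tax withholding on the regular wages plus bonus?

1009.03 Cr

Regional Income Tax: taxable = 8180.00 Cr
  310.08 Cr + 13.75% × (8180.00 Cr − 5200.00 Cr) = 310.08 Cr + 13.75% × 2980.00 Cr = 719.83 Cr
Supplemental (24.1% flat on bonus): 24.1% × 1200.00 Cr = 289.20 Cr
Total regional income tax: 719.83 Cr + 289.20 Cr = 1009.03 Cr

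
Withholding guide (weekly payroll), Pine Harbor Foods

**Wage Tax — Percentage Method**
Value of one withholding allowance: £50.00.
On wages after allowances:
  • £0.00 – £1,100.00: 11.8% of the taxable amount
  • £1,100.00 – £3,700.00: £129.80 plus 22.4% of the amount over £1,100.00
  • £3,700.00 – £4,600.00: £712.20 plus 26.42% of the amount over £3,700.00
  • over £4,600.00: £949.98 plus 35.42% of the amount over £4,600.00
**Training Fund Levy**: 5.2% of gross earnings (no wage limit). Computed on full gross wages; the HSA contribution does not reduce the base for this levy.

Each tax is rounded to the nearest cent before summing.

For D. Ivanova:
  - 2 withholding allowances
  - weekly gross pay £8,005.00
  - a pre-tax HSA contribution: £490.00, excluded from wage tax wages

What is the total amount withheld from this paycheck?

£2,363.31

Wage Tax: taxable = £8,005.00 − £490.00 − 2×£50.00 = £7,415.00
  £949.98 + 35.42% × (£7,415.00 − £4,600.00) = £949.98 + 35.42% × £2,815.00 = £1,947.05
Training Fund Levy: 5.2% × £8,005.00 = £416.26
Total: £1,947.05 + £416.26 = £2,363.31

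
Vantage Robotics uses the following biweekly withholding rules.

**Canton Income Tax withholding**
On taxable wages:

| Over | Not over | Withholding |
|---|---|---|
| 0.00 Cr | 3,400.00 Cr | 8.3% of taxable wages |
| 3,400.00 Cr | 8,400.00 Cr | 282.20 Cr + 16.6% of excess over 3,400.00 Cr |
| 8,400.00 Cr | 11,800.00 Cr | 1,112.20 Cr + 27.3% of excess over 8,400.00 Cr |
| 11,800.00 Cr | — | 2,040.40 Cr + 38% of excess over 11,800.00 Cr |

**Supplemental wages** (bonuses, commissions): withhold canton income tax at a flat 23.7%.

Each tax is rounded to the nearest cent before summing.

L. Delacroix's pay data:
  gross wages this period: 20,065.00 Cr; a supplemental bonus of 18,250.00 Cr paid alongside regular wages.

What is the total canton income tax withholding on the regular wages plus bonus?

Canton Income Tax: taxable = 20,065.00 Cr
  2,040.40 Cr + 38% × (20,065.00 Cr − 11,800.00 Cr) = 2,040.40 Cr + 38% × 8,265.00 Cr = 5,181.10 Cr
Supplemental (23.7% flat on bonus): 23.7% × 18,250.00 Cr = 4,325.25 Cr
Total canton income tax: 5,181.10 Cr + 4,325.25 Cr = 9,506.35 Cr

9,506.35 Cr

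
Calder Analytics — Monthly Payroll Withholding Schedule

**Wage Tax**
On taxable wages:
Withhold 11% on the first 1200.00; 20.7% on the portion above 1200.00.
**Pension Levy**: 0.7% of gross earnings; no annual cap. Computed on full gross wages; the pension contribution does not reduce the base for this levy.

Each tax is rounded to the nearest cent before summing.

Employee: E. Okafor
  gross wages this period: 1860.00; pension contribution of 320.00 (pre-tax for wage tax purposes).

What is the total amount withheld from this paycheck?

215.40

Wage Tax: taxable = 1860.00 − 320.00 = 1540.00
  132.00 + 20.7% × (1540.00 − 1200.00) = 132.00 + 20.7% × 340.00 = 202.38
Pension Levy: 0.7% × 1860.00 = 13.02
Total: 202.38 + 13.02 = 215.40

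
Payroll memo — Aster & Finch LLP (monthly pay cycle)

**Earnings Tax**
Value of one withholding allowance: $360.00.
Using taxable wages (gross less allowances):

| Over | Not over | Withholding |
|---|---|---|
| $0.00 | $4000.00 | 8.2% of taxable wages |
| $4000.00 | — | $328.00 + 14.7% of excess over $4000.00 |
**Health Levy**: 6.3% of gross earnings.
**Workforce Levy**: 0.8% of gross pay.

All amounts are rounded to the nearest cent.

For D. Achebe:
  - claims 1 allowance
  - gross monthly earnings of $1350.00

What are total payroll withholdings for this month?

Earnings Tax: taxable = $1350.00 − 1×$360.00 = $990.00
  8.2% × $990.00 = $81.18
Health Levy: 6.3% × $1350.00 = $85.05
Workforce Levy: 0.8% × $1350.00 = $10.80
Total: $81.18 + $85.05 + $10.80 = $177.03

$177.03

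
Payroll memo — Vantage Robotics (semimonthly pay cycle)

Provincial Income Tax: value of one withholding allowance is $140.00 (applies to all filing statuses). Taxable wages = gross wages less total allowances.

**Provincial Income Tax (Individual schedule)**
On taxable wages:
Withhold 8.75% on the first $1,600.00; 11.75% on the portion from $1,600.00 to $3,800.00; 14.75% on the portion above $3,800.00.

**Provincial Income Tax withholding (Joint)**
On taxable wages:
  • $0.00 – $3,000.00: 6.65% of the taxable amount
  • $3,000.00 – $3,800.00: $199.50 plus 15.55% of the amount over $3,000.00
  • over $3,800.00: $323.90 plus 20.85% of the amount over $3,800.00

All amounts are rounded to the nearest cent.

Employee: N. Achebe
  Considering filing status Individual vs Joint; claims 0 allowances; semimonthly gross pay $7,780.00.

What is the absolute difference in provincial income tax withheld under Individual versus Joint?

Provincial Income Tax (Individual): taxable = $7,780.00
  $398.50 + 14.75% × ($7,780.00 − $3,800.00) = $398.50 + 14.75% × $3,980.00 = $985.55
Provincial Income Tax (Joint): taxable = $7,780.00
  $323.90 + 20.85% × ($7,780.00 − $3,800.00) = $323.90 + 20.85% × $3,980.00 = $1,153.73
Difference: |$985.55 − $1,153.73| = $168.18 (higher under Joint)

$168.18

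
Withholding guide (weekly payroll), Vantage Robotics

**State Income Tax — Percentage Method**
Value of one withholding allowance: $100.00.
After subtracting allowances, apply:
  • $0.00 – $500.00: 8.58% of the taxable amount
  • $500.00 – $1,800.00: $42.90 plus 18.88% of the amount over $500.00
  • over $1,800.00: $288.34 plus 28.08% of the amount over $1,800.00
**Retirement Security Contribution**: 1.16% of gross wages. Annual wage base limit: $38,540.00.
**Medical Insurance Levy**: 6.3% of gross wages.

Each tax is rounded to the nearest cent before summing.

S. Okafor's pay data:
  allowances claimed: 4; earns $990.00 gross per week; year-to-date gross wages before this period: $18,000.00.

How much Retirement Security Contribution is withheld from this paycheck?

Retirement Security Contribution: 1.16% × $990.00 = $11.48

$11.48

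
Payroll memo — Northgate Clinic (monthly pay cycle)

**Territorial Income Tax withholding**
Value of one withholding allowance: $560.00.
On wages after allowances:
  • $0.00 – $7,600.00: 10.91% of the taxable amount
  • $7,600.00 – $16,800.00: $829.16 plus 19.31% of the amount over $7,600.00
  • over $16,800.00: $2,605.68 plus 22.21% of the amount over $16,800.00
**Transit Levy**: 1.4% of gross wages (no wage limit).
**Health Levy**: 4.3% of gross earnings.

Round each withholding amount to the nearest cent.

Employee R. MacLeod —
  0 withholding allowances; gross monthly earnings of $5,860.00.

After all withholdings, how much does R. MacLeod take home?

$4,886.65

Territorial Income Tax: taxable = $5,860.00
  10.91% × $5,860.00 = $639.33
Transit Levy: 1.4% × $5,860.00 = $82.04
Health Levy: 4.3% × $5,860.00 = $251.98
Total withheld: $639.33 + $82.04 + $251.98 = $973.35
Net pay: $5,860.00 − $973.35 = $4,886.65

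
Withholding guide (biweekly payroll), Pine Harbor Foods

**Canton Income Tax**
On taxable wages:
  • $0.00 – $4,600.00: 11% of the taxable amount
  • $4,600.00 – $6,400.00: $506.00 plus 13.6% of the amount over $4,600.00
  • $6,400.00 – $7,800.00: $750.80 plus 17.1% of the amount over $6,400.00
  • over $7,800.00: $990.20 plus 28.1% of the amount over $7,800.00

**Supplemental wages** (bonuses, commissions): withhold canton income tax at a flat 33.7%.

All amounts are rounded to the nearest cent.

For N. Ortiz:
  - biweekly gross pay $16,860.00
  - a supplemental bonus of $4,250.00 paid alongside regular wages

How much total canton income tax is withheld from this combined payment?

Canton Income Tax: taxable = $16,860.00
  $990.20 + 28.1% × ($16,860.00 − $7,800.00) = $990.20 + 28.1% × $9,060.00 = $3,536.06
Supplemental (33.7% flat on bonus): 33.7% × $4,250.00 = $1,432.25
Total canton income tax: $3,536.06 + $1,432.25 = $4,968.31

$4,968.31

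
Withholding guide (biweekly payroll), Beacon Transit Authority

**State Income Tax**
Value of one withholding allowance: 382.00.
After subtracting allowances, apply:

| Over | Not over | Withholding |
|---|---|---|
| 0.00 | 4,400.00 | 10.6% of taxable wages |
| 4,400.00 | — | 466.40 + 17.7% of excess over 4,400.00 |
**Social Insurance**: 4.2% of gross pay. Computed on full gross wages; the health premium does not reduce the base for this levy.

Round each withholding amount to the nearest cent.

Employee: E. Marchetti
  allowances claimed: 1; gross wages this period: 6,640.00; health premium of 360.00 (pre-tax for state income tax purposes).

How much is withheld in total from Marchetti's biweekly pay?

State Income Tax: taxable = 6,640.00 − 360.00 − 1×382.00 = 5,898.00
  466.40 + 17.7% × (5,898.00 − 4,400.00) = 466.40 + 17.7% × 1,498.00 = 731.55
Social Insurance: 4.2% × 6,640.00 = 278.88
Total: 731.55 + 278.88 = 1,010.43

1,010.43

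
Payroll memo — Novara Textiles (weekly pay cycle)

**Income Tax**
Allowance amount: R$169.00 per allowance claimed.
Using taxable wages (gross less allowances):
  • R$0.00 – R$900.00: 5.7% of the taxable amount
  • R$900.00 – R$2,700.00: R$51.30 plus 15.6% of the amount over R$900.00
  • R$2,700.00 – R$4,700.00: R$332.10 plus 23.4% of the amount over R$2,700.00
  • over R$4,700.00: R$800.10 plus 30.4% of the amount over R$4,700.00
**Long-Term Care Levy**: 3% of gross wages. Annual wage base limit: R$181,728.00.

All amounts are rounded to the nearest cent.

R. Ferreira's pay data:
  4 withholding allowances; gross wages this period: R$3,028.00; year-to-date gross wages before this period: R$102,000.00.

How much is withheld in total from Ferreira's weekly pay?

Income Tax: taxable = R$3,028.00 − 4×R$169.00 = R$2,352.00
  R$51.30 + 15.6% × (R$2,352.00 − R$900.00) = R$51.30 + 15.6% × R$1,452.00 = R$277.81
Long-Term Care Levy: 3% × R$3,028.00 = R$90.84
Total: R$277.81 + R$90.84 = R$368.65

R$368.65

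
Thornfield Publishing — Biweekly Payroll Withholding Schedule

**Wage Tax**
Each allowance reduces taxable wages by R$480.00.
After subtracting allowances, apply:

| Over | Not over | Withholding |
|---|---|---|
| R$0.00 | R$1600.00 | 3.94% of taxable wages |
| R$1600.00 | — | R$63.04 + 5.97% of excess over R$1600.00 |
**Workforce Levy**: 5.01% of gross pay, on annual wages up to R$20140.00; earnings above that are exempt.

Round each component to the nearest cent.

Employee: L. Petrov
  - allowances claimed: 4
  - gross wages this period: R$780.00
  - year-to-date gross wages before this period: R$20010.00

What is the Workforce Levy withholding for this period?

Workforce Levy: cap R$20140.00 − YTD R$20010.00 = R$130.00 subject; 5.01% × R$130.00 = R$6.51

R$6.51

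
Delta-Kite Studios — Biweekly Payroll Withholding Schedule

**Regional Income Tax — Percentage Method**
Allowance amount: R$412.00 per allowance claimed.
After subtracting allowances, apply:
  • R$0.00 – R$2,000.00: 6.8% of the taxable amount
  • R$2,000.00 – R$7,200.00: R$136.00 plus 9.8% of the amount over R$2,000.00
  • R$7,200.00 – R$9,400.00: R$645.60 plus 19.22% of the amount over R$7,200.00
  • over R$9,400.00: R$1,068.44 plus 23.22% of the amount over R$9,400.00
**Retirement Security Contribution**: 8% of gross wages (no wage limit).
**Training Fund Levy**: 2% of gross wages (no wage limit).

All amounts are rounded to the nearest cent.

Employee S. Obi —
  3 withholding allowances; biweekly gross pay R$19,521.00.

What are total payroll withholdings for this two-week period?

Regional Income Tax: taxable = R$19,521.00 − 3×R$412.00 = R$18,285.00
  R$1,068.44 + 23.22% × (R$18,285.00 − R$9,400.00) = R$1,068.44 + 23.22% × R$8,885.00 = R$3,131.54
Retirement Security Contribution: 8% × R$19,521.00 = R$1,561.68
Training Fund Levy: 2% × R$19,521.00 = R$390.42
Total: R$3,131.54 + R$1,561.68 + R$390.42 = R$5,083.64

R$5,083.64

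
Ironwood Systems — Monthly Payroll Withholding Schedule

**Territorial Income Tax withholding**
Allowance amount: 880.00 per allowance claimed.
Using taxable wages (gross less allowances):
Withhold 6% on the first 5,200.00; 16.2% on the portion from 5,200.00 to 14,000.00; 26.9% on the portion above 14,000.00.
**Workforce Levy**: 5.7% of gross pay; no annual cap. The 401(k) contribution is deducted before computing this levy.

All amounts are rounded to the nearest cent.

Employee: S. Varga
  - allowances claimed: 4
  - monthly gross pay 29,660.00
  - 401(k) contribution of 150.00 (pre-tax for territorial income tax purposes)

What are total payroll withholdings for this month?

Territorial Income Tax: taxable = 29,660.00 − 150.00 − 4×880.00 = 25,990.00
  1,737.60 + 26.9% × (25,990.00 − 14,000.00) = 1,737.60 + 26.9% × 11,990.00 = 4,962.91
Workforce Levy: 5.7% × 29,510.00 = 1,682.07
Total: 4,962.91 + 1,682.07 = 6,644.98

6,644.98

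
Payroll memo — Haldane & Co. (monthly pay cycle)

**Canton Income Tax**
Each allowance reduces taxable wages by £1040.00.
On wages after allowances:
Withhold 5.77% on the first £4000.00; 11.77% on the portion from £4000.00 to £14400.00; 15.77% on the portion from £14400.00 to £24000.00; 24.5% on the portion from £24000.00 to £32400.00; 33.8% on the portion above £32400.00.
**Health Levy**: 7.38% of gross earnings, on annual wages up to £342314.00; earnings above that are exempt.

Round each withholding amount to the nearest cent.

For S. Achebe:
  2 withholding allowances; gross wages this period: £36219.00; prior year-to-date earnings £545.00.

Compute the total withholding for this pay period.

Canton Income Tax: taxable = £36219.00 − 2×£1040.00 = £34139.00
  £5026.80 + 33.8% × (£34139.00 − £32400.00) = £5026.80 + 33.8% × £1739.00 = £5614.58
Health Levy: 7.38% × £36219.00 = £2672.96
Total: £5614.58 + £2672.96 = £8287.54

£8287.54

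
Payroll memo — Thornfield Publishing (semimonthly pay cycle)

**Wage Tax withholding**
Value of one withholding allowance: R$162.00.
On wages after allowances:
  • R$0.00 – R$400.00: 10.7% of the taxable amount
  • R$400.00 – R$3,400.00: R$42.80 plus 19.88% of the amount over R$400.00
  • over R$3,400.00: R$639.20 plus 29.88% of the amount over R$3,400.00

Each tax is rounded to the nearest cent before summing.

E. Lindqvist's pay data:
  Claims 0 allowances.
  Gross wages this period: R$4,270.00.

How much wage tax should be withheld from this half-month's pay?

R$899.16

Wage Tax: taxable = R$4,270.00
  R$639.20 + 29.88% × (R$4,270.00 − R$3,400.00) = R$639.20 + 29.88% × R$870.00 = R$899.16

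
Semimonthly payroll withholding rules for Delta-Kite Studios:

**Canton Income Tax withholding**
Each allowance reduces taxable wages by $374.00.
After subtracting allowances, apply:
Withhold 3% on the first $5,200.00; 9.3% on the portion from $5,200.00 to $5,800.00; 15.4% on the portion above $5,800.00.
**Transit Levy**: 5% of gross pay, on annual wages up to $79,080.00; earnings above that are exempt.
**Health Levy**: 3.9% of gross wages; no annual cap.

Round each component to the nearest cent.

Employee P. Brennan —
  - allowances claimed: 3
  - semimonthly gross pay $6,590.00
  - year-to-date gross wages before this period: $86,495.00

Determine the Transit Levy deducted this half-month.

Transit Levy: YTD $86,495.00 ≥ cap $79,080.00 → $0.00

$0.00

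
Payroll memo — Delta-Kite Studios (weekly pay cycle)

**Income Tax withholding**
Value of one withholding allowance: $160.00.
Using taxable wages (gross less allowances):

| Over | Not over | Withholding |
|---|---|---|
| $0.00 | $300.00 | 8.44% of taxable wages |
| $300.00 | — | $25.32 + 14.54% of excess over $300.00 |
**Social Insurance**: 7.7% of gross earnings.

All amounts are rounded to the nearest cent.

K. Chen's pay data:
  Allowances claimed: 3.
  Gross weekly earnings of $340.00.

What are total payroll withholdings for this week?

$26.18

Income Tax: taxable = $340.00 − 3×$160.00 = $-140.00
  Taxable ≤ 0 → $0.00
Social Insurance: 7.7% × $340.00 = $26.18
Total: $0.00 + $26.18 = $26.18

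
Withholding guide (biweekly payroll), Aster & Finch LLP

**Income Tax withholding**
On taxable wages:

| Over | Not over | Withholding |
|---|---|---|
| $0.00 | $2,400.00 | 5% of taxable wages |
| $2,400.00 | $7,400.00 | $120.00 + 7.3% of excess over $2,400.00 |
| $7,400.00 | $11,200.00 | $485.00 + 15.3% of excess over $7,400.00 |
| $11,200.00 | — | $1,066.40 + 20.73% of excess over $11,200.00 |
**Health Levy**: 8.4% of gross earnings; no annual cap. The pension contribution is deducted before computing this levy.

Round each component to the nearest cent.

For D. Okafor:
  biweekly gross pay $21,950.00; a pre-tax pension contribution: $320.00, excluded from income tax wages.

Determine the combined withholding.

Income Tax: taxable = $21,950.00 − $320.00 = $21,630.00
  $1,066.40 + 20.73% × ($21,630.00 − $11,200.00) = $1,066.40 + 20.73% × $10,430.00 = $3,228.54
Health Levy: 8.4% × $21,630.00 = $1,816.92
Total: $3,228.54 + $1,816.92 = $5,045.46

$5,045.46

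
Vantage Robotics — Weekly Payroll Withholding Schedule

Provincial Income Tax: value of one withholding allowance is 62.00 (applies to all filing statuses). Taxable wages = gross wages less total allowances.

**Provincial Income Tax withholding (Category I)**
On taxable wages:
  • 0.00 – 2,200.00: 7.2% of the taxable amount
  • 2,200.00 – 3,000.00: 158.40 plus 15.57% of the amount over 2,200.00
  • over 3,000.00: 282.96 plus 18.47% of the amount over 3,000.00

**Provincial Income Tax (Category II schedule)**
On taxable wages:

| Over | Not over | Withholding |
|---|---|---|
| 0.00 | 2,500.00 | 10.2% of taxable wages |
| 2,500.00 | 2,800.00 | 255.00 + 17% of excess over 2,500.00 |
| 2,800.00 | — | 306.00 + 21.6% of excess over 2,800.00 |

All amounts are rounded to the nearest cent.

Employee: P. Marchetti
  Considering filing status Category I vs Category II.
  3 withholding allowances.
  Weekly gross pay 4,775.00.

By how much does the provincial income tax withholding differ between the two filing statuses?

115.97

Provincial Income Tax (Category I): taxable = 4,775.00 − 3×62.00 = 4,589.00
  282.96 + 18.47% × (4,589.00 − 3,000.00) = 282.96 + 18.47% × 1,589.00 = 576.45
Provincial Income Tax (Category II): taxable = 4,775.00 − 3×62.00 = 4,589.00
  306.00 + 21.6% × (4,589.00 − 2,800.00) = 306.00 + 21.6% × 1,789.00 = 692.42
Difference: |576.45 − 692.42| = 115.97 (higher under Category II)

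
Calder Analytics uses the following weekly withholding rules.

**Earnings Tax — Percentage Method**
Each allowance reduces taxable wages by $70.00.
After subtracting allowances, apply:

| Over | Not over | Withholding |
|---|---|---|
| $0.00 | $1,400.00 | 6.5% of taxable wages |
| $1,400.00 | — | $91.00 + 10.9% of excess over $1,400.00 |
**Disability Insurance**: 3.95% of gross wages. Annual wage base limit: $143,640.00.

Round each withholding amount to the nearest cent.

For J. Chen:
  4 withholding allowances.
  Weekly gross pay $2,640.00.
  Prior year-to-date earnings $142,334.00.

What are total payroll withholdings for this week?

$247.23

Earnings Tax: taxable = $2,640.00 − 4×$70.00 = $2,360.00
  $91.00 + 10.9% × ($2,360.00 − $1,400.00) = $91.00 + 10.9% × $960.00 = $195.64
Disability Insurance: cap $143,640.00 − YTD $142,334.00 = $1,306.00 subject; 3.95% × $1,306.00 = $51.59
Total: $195.64 + $51.59 = $247.23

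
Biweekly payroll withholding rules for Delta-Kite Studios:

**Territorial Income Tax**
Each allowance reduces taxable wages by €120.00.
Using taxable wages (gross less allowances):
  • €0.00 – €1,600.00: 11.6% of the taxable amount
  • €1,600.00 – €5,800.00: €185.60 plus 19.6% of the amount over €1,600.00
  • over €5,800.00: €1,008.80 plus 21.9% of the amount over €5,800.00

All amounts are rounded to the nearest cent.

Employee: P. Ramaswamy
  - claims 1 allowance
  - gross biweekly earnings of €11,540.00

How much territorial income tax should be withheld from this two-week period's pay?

Territorial Income Tax: taxable = €11,540.00 − 1×€120.00 = €11,420.00
  €1,008.80 + 21.9% × (€11,420.00 − €5,800.00) = €1,008.80 + 21.9% × €5,620.00 = €2,239.58

€2,239.58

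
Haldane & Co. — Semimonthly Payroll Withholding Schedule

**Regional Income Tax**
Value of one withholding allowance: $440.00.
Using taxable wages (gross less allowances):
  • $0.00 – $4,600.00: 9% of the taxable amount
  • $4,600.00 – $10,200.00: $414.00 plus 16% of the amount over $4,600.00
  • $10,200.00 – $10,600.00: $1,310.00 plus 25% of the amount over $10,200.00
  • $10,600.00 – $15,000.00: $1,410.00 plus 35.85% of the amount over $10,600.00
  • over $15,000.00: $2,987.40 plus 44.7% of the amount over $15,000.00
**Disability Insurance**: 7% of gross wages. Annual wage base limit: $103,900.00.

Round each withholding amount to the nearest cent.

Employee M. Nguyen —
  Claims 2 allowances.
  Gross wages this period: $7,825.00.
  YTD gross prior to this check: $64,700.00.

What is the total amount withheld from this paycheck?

Regional Income Tax: taxable = $7,825.00 − 2×$440.00 = $6,945.00
  $414.00 + 16% × ($6,945.00 − $4,600.00) = $414.00 + 16% × $2,345.00 = $789.20
Disability Insurance: 7% × $7,825.00 = $547.75
Total: $789.20 + $547.75 = $1,336.95

$1,336.95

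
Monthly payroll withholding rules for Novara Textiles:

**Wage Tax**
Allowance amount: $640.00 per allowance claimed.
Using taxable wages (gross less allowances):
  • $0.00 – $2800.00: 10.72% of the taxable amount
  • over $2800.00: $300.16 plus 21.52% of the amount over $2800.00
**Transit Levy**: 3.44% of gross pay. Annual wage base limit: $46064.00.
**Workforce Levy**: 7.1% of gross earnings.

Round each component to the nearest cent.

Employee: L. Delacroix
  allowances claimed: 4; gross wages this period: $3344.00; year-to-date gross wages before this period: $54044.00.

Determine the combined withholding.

Wage Tax: taxable = $3344.00 − 4×$640.00 = $784.00
  10.72% × $784.00 = $84.04
Transit Levy: YTD $54044.00 ≥ cap $46064.00 → $0.00
Workforce Levy: 7.1% × $3344.00 = $237.42
Total: $84.04 + $0.00 + $237.42 = $321.46

$321.46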